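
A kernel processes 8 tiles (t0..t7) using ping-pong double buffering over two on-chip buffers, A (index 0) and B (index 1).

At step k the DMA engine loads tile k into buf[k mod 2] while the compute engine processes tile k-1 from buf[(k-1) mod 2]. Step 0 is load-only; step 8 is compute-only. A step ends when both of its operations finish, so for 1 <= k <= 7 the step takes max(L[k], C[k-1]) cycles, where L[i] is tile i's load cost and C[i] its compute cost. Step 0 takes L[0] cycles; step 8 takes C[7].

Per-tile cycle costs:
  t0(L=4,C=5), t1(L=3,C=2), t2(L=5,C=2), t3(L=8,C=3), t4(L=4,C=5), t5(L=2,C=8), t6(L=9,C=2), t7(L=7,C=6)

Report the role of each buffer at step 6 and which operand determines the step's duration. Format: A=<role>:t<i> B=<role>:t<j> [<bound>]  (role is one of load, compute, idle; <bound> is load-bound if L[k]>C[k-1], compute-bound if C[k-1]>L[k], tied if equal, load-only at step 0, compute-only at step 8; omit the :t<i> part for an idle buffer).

step 6: A=load:t6 B=compute:t5 [load-bound]

step 0: L[0]=4 → dur=4, Σ=4 | A=load:t0 B=idle [load-only]
step 1: L[1]=3 C[0]=5 → dur=5, Σ=9 | A=compute:t0 B=load:t1 [compute-bound]
step 2: L[2]=5 C[1]=2 → dur=5, Σ=14 | A=load:t2 B=compute:t1 [load-bound]
step 3: L[3]=8 C[2]=2 → dur=8, Σ=22 | A=compute:t2 B=load:t3 [load-bound]
step 4: L[4]=4 C[3]=3 → dur=4, Σ=26 | A=load:t4 B=compute:t3 [load-bound]
step 5: L[5]=2 C[4]=5 → dur=5, Σ=31 | A=compute:t4 B=load:t5 [compute-bound]
step 6: L[6]=9 C[5]=8 → dur=9, Σ=40 | A=load:t6 B=compute:t5 [load-bound]
step 7: L[7]=7 C[6]=2 → dur=7, Σ=47 | A=compute:t6 B=load:t7 [load-bound]
step 8: C[7]=6 → dur=6, Σ=53 | A=idle B=compute:t7 [compute-only]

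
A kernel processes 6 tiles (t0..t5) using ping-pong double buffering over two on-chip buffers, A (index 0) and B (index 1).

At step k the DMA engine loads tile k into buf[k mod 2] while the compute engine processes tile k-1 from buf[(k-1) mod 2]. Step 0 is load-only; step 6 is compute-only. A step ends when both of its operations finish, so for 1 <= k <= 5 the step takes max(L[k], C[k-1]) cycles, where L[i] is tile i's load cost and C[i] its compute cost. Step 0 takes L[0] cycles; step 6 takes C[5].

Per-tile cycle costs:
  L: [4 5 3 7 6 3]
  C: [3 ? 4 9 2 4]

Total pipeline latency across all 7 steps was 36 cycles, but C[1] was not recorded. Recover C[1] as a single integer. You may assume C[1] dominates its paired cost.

step 0 → dur = L[0]=4 = 4
step 1 → dur = max(L[1]=5, C[0]=3) = 5
step 2 → dur = max(L[2]=3, C[1]=?) = C[1]  (unknown; binding)
step 3 → dur = max(L[3]=7, C[2]=4) = 7
step 4 → dur = max(L[4]=6, C[3]=9) = 9
step 5 → dur = max(L[5]=3, C[4]=2) = 3
step 6 → dur = C[5]=4 = 4
sum of known step durations = 32
dur[2] = total - known = 36 - 32 = 4
C[1] is the binding max in step 2, so C[1] = dur[2] = 4

C[1] = 4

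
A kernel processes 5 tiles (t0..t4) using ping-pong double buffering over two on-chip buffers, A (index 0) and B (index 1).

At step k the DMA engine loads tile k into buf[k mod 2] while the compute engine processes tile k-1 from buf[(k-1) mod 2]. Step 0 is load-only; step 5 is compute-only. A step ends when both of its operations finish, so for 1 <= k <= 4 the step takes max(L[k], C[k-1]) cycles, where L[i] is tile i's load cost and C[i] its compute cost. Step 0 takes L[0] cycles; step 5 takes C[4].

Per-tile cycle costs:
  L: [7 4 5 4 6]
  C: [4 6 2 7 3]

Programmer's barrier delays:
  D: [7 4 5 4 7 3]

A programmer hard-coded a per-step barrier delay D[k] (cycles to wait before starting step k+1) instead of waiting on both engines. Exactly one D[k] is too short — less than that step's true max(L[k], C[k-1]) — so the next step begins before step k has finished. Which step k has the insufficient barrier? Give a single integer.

k=0 barrier L[0]=7→7c, D[0]=7 ok
k=1 barrier max(L[1]=4,C[0]=4)→4c, D[1]=4 ok
k=2 barrier max(L[2]=5,C[1]=6)→6c, D[2]=5 SHORT
k=3 barrier max(L[3]=4,C[2]=2)→4c, D[3]=4 ok
k=4 barrier max(L[4]=6,C[3]=7)→7c, D[4]=7 ok
k=5 barrier C[4]=3→3c, D[5]=3 ok

hazard at step 2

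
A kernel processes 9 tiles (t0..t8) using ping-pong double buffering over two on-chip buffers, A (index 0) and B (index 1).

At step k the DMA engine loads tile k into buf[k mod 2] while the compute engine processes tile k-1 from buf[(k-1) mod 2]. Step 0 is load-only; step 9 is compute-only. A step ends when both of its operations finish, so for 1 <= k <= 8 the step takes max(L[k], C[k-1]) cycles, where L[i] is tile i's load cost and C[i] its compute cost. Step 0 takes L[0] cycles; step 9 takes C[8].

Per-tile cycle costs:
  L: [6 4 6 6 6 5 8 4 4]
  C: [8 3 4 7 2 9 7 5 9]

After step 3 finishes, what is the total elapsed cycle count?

k=0 load=t0/6c comp=- wait=6 total=6
k=1 load=t1/4c comp=t0/8c wait=8 total=14
k=2 load=t2/6c comp=t1/3c wait=6 total=20
k=3 load=t3/6c comp=t2/4c wait=6 total=26
k=4 load=t4/6c comp=t3/7c wait=7 total=33
k=5 load=t5/5c comp=t4/2c wait=5 total=38
k=6 load=t6/8c comp=t5/9c wait=9 total=47
k=7 load=t7/4c comp=t6/7c wait=7 total=54
k=8 load=t8/4c comp=t7/5c wait=5 total=59
k=9 load=- comp=t8/9c wait=9 total=68

end_cycle[3] = 26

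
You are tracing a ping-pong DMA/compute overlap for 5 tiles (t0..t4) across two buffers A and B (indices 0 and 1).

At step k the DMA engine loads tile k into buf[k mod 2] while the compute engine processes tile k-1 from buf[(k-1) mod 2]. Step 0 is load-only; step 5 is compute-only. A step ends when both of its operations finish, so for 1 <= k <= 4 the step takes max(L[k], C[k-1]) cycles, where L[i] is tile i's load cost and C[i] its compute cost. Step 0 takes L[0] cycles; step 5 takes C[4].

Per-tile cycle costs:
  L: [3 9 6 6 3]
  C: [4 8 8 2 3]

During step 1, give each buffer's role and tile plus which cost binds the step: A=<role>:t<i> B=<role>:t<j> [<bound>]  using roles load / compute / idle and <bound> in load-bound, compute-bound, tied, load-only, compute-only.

step 1: A=compute:t0 B=load:t1 [load-bound]

step 0: L[0]=3 → dur=3, Σ=3 | A=load:t0 B=idle [load-only]
step 1: L[1]=9 C[0]=4 → dur=9, Σ=12 | A=compute:t0 B=load:t1 [load-bound]
step 2: L[2]=6 C[1]=8 → dur=8, Σ=20 | A=load:t2 B=compute:t1 [compute-bound]
step 3: L[3]=6 C[2]=8 → dur=8, Σ=28 | A=compute:t2 B=load:t3 [compute-bound]
step 4: L[4]=3 C[3]=2 → dur=3, Σ=31 | A=load:t4 B=compute:t3 [load-bound]
step 5: C[4]=3 → dur=3, Σ=34 | A=compute:t4 B=idle [compute-only]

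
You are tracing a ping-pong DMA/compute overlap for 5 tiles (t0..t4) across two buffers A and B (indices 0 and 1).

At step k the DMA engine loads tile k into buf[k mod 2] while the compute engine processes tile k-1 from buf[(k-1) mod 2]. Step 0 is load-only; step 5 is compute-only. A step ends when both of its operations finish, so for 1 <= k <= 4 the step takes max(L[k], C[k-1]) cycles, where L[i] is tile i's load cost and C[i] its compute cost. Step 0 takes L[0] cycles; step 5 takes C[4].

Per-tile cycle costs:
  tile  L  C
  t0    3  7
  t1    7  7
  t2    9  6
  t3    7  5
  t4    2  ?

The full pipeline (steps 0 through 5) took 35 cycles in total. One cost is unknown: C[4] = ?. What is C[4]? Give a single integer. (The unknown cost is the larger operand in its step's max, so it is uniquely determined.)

step 0 | dur = L[0]=3 = 3
step 1 | dur = max(L[1]=7, C[0]=7) = 7
step 2 | dur = max(L[2]=9, C[1]=7) = 9
step 3 | dur = max(L[3]=7, C[2]=6) = 7
step 4 | dur = max(L[4]=2, C[3]=5) = 5
step 5 | dur = C[4]=? = C[4]  (unknown; binding)
sum of known step durations = 31
dur[5] = total - known = 35 - 31 = 4
C[4] is the binding max in step 5, so C[4] = dur[5] = 4

C[4] = 4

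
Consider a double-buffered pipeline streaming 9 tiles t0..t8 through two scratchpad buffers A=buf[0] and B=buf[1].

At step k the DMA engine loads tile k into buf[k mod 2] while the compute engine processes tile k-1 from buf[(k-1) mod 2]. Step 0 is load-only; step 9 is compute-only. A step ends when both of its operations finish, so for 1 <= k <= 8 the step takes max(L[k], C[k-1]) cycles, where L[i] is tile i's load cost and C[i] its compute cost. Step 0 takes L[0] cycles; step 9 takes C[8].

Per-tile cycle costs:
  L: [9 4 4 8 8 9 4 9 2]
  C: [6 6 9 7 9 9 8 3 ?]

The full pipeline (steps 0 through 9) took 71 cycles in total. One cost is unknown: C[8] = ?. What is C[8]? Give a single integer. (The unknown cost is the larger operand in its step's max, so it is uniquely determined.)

C[8] = 3

step 0 | dur = L[0]=9 = 9
step 1 | dur = max(L[1]=4, C[0]=6) = 6
step 2 | dur = max(L[2]=4, C[1]=6) = 6
step 3 | dur = max(L[3]=8, C[2]=9) = 9
step 4 | dur = max(L[4]=8, C[3]=7) = 8
step 5 | dur = max(L[5]=9, C[4]=9) = 9
step 6 | dur = max(L[6]=4, C[5]=9) = 9
step 7 | dur = max(L[7]=9, C[6]=8) = 9
step 8 | dur = max(L[8]=2, C[7]=3) = 3
step 9 | dur = C[8]=? = C[8]  (unknown; binding)
sum of known step durations = 68
dur[9] = total - known = 71 - 68 = 3
C[8] is the binding max in step 9, so C[8] = dur[9] = 3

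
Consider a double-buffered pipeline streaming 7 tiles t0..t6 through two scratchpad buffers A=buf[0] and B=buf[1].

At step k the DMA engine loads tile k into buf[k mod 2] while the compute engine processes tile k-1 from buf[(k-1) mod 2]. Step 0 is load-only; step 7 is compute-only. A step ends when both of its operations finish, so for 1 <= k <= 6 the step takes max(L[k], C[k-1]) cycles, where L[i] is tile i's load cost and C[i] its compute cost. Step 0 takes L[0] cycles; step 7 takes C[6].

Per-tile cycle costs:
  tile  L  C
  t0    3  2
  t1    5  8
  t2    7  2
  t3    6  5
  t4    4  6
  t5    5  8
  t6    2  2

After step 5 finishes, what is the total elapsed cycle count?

step 0: L[0]=3 → dur=3, Σ=3 | A=load:t0 B=idle [load-only]
step 1: L[1]=5 C[0]=2 → dur=5, Σ=8 | A=compute:t0 B=load:t1 [load-bound]
step 2: L[2]=7 C[1]=8 → dur=8, Σ=16 | A=load:t2 B=compute:t1 [compute-bound]
step 3: L[3]=6 C[2]=2 → dur=6, Σ=22 | A=compute:t2 B=load:t3 [load-bound]
step 4: L[4]=4 C[3]=5 → dur=5, Σ=27 | A=load:t4 B=compute:t3 [compute-bound]
step 5: L[5]=5 C[4]=6 → dur=6, Σ=33 | A=compute:t4 B=load:t5 [compute-bound]
step 6: L[6]=2 C[5]=8 → dur=8, Σ=41 | A=load:t6 B=compute:t5 [compute-bound]
step 7: C[6]=2 → dur=2, Σ=43 | A=compute:t6 B=idle [compute-only]

end_cycle[5] = 33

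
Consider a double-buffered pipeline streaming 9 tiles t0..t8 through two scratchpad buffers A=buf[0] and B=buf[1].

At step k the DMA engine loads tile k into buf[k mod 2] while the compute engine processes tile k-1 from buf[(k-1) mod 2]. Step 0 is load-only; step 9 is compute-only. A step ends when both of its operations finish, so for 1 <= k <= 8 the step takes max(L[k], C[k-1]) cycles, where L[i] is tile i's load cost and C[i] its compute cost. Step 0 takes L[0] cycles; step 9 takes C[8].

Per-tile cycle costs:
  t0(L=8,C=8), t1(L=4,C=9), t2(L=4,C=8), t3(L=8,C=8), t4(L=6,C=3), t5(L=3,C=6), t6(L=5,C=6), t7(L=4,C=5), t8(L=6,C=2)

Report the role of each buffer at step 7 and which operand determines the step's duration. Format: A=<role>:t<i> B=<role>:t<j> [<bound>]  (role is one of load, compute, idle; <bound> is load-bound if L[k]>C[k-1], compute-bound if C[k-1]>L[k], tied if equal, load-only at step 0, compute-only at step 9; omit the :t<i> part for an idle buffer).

step 7: A=compute:t6 B=load:t7 [compute-bound]

[0] DMA t0→A (8c) ∥ CU idle ⇒ 8c, clock 8
[1] DMA t1→B (4c) ∥ CU A:t0 (8c) ⇒ 8c, clock 16
[2] DMA t2→A (4c) ∥ CU B:t1 (9c) ⇒ 9c, clock 25
[3] DMA t3→B (8c) ∥ CU A:t2 (8c) ⇒ 8c, clock 33
[4] DMA t4→A (6c) ∥ CU B:t3 (8c) ⇒ 8c, clock 41
[5] DMA t5→B (3c) ∥ CU A:t4 (3c) ⇒ 3c, clock 44
[6] DMA t6→A (5c) ∥ CU B:t5 (6c) ⇒ 6c, clock 50
[7] DMA t7→B (4c) ∥ CU A:t6 (6c) ⇒ 6c, clock 56
[8] DMA t8→A (6c) ∥ CU B:t7 (5c) ⇒ 6c, clock 62
[9] DMA idle ∥ CU A:t8 (2c) ⇒ 2c, clock 64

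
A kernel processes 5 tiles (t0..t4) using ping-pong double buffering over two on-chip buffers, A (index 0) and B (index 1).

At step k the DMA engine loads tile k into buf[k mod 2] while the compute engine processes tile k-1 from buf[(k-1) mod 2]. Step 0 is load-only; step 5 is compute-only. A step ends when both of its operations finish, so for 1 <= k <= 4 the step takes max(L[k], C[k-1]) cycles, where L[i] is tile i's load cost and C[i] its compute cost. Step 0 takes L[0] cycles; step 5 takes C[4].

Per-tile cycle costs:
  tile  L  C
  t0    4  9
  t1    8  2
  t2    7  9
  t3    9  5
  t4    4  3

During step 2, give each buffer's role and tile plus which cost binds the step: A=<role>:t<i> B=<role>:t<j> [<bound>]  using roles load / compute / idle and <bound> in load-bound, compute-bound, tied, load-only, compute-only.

step 2: A=load:t2 B=compute:t1 [load-bound]

[0] DMA t0→A (4c) ∥ CU idle ⇒ 4c, clock 4
[1] DMA t1→B (8c) ∥ CU A:t0 (9c) ⇒ 9c, clock 13
[2] DMA t2→A (7c) ∥ CU B:t1 (2c) ⇒ 7c, clock 20
[3] DMA t3→B (9c) ∥ CU A:t2 (9c) ⇒ 9c, clock 29
[4] DMA t4→A (4c) ∥ CU B:t3 (5c) ⇒ 5c, clock 34
[5] DMA idle ∥ CU A:t4 (3c) ⇒ 3c, clock 37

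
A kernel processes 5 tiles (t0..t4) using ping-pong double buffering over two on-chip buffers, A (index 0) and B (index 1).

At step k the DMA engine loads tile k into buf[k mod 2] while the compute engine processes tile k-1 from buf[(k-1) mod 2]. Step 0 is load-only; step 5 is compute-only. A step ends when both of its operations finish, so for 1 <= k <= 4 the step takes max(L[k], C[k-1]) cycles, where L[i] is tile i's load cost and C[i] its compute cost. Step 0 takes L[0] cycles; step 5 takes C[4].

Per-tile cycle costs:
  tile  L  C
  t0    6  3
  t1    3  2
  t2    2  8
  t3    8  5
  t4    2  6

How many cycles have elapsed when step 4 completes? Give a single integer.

end_cycle[4] = 24

[0] DMA t0→A (6c) ∥ CU idle ⇒ 6c, clock 6
[1] DMA t1→B (3c) ∥ CU A:t0 (3c) ⇒ 3c, clock 9
[2] DMA t2→A (2c) ∥ CU B:t1 (2c) ⇒ 2c, clock 11
[3] DMA t3→B (8c) ∥ CU A:t2 (8c) ⇒ 8c, clock 19
[4] DMA t4→A (2c) ∥ CU B:t3 (5c) ⇒ 5c, clock 24
[5] DMA idle ∥ CU A:t4 (6c) ⇒ 6c, clock 30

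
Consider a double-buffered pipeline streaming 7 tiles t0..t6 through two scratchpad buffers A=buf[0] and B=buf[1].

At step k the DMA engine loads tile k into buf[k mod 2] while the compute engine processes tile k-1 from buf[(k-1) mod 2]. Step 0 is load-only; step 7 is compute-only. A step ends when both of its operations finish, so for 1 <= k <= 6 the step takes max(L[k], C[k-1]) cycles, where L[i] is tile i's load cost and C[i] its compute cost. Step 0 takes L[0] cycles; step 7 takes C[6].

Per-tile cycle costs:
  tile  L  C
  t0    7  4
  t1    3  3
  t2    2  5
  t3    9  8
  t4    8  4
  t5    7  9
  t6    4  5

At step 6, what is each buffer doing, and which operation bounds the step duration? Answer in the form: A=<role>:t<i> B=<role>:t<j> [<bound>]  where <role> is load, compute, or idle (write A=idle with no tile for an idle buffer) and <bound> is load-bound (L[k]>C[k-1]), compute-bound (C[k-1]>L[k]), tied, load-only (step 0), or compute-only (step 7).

step 6: A=load:t6 B=compute:t5 [compute-bound]

k=0 load=t0/7c comp=- wait=7 total=7
k=1 load=t1/3c comp=t0/4c wait=4 total=11
k=2 load=t2/2c comp=t1/3c wait=3 total=14
k=3 load=t3/9c comp=t2/5c wait=9 total=23
k=4 load=t4/8c comp=t3/8c wait=8 total=31
k=5 load=t5/7c comp=t4/4c wait=7 total=38
k=6 load=t6/4c comp=t5/9c wait=9 total=47
k=7 load=- comp=t6/5c wait=5 total=52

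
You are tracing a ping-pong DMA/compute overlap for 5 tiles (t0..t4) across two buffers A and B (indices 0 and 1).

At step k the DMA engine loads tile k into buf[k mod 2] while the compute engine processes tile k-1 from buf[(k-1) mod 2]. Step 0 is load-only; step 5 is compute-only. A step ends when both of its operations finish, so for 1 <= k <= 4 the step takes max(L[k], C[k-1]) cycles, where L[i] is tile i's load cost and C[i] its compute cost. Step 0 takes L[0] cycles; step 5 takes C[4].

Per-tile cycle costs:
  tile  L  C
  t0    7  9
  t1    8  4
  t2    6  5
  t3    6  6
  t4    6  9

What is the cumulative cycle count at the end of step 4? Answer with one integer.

step 0: L[0]=7 → dur=7, Σ=7 | A=load:t0 B=idle [load-only]
step 1: L[1]=8 C[0]=9 → dur=9, Σ=16 | A=compute:t0 B=load:t1 [compute-bound]
step 2: L[2]=6 C[1]=4 → dur=6, Σ=22 | A=load:t2 B=compute:t1 [load-bound]
step 3: L[3]=6 C[2]=5 → dur=6, Σ=28 | A=compute:t2 B=load:t3 [load-bound]
step 4: L[4]=6 C[3]=6 → dur=6, Σ=34 | A=load:t4 B=compute:t3 [tied]
step 5: C[4]=9 → dur=9, Σ=43 | A=compute:t4 B=idle [compute-only]

end_cycle[4] = 34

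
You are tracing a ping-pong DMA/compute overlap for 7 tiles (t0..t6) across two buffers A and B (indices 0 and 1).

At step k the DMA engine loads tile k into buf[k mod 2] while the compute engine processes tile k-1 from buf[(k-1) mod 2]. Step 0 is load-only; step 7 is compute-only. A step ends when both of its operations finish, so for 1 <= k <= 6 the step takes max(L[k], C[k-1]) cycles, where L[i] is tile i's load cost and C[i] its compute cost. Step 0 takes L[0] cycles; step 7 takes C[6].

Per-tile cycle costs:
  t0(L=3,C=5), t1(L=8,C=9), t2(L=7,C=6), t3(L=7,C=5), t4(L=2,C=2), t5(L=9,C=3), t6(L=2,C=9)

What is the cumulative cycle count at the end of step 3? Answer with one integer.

end_cycle[3] = 27

step 0: L[0]=3 → dur=3, Σ=3 | A=load:t0 B=idle [load-only]
step 1: L[1]=8 C[0]=5 → dur=8, Σ=11 | A=compute:t0 B=load:t1 [load-bound]
step 2: L[2]=7 C[1]=9 → dur=9, Σ=20 | A=load:t2 B=compute:t1 [compute-bound]
step 3: L[3]=7 C[2]=6 → dur=7, Σ=27 | A=compute:t2 B=load:t3 [load-bound]
step 4: L[4]=2 C[3]=5 → dur=5, Σ=32 | A=load:t4 B=compute:t3 [compute-bound]
step 5: L[5]=9 C[4]=2 → dur=9, Σ=41 | A=compute:t4 B=load:t5 [load-bound]
step 6: L[6]=2 C[5]=3 → dur=3, Σ=44 | A=load:t6 B=compute:t5 [compute-bound]
step 7: C[6]=9 → dur=9, Σ=53 | A=compute:t6 B=idle [compute-only]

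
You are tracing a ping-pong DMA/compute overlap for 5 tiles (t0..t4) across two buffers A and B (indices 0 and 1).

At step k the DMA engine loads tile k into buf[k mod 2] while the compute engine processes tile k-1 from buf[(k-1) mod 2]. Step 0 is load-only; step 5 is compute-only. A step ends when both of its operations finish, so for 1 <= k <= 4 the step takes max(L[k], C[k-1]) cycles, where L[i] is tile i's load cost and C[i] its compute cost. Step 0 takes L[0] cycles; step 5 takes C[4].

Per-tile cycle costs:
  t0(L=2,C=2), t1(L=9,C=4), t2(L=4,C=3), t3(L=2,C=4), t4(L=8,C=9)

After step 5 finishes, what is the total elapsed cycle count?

end_cycle[5] = 35

[0] DMA t0→A (2c) ∥ CU idle ⇒ 2c, clock 2
[1] DMA t1→B (9c) ∥ CU A:t0 (2c) ⇒ 9c, clock 11
[2] DMA t2→A (4c) ∥ CU B:t1 (4c) ⇒ 4c, clock 15
[3] DMA t3→B (2c) ∥ CU A:t2 (3c) ⇒ 3c, clock 18
[4] DMA t4→A (8c) ∥ CU B:t3 (4c) ⇒ 8c, clock 26
[5] DMA idle ∥ CU A:t4 (9c) ⇒ 9c, clock 35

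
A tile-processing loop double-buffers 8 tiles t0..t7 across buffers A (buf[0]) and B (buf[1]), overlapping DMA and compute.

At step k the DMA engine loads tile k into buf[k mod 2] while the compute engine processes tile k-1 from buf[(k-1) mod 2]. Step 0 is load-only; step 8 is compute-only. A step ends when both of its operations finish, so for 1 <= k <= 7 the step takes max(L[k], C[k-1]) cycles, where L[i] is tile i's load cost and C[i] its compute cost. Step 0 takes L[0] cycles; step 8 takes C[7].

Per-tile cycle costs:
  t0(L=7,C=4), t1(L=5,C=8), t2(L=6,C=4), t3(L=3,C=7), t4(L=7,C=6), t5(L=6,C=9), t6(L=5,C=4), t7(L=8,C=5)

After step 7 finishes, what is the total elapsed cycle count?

[0] DMA t0→A (7c) ∥ CU idle ⇒ 7c, clock 7
[1] DMA t1→B (5c) ∥ CU A:t0 (4c) ⇒ 5c, clock 12
[2] DMA t2→A (6c) ∥ CU B:t1 (8c) ⇒ 8c, clock 20
[3] DMA t3→B (3c) ∥ CU A:t2 (4c) ⇒ 4c, clock 24
[4] DMA t4→A (7c) ∥ CU B:t3 (7c) ⇒ 7c, clock 31
[5] DMA t5→B (6c) ∥ CU A:t4 (6c) ⇒ 6c, clock 37
[6] DMA t6→A (5c) ∥ CU B:t5 (9c) ⇒ 9c, clock 46
[7] DMA t7→B (8c) ∥ CU A:t6 (4c) ⇒ 8c, clock 54
[8] DMA idle ∥ CU B:t7 (5c) ⇒ 5c, clock 59

end_cycle[7] = 54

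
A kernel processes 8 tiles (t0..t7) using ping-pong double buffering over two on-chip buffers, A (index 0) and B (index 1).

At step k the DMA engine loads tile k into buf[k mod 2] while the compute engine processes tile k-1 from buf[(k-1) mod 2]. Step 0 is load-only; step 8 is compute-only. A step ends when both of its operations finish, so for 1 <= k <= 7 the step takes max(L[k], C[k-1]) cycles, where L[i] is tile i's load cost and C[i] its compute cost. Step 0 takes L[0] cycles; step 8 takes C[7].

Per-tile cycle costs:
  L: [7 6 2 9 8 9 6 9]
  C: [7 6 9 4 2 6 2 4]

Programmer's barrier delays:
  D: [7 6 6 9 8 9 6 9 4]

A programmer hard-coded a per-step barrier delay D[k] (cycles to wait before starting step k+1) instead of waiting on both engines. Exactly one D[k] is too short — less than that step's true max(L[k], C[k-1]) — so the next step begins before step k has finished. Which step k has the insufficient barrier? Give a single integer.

hazard at step 1

k=0 barrier L[0]=7→7c, D[0]=7 ok
k=1 barrier max(L[1]=6,C[0]=7)→7c, D[1]=6 SHORT
k=2 barrier max(L[2]=2,C[1]=6)→6c, D[2]=6 ok
k=3 barrier max(L[3]=9,C[2]=9)→9c, D[3]=9 ok
k=4 barrier max(L[4]=8,C[3]=4)→8c, D[4]=8 ok
k=5 barrier max(L[5]=9,C[4]=2)→9c, D[5]=9 ok
k=6 barrier max(L[6]=6,C[5]=6)→6c, D[6]=6 ok
k=7 barrier max(L[7]=9,C[6]=2)→9c, D[7]=9 ok
k=8 barrier C[7]=4→4c, D[8]=4 ok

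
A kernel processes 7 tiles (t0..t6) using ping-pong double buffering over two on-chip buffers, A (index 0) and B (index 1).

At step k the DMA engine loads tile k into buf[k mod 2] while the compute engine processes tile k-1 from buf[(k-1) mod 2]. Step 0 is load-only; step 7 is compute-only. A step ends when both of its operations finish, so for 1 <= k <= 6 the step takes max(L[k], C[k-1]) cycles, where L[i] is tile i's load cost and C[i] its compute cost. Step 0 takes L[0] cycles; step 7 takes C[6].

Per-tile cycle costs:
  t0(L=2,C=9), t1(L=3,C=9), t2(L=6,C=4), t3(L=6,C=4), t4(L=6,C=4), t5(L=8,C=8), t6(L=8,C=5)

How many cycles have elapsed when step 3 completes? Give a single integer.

step 0: L[0]=2 → dur=2, Σ=2 | A=load:t0 B=idle [load-only]
step 1: L[1]=3 C[0]=9 → dur=9, Σ=11 | A=compute:t0 B=load:t1 [compute-bound]
step 2: L[2]=6 C[1]=9 → dur=9, Σ=20 | A=load:t2 B=compute:t1 [compute-bound]
step 3: L[3]=6 C[2]=4 → dur=6, Σ=26 | A=compute:t2 B=load:t3 [load-bound]
step 4: L[4]=6 C[3]=4 → dur=6, Σ=32 | A=load:t4 B=compute:t3 [load-bound]
step 5: L[5]=8 C[4]=4 → dur=8, Σ=40 | A=compute:t4 B=load:t5 [load-bound]
step 6: L[6]=8 C[5]=8 → dur=8, Σ=48 | A=load:t6 B=compute:t5 [tied]
step 7: C[6]=5 → dur=5, Σ=53 | A=compute:t6 B=idle [compute-only]

end_cycle[3] = 26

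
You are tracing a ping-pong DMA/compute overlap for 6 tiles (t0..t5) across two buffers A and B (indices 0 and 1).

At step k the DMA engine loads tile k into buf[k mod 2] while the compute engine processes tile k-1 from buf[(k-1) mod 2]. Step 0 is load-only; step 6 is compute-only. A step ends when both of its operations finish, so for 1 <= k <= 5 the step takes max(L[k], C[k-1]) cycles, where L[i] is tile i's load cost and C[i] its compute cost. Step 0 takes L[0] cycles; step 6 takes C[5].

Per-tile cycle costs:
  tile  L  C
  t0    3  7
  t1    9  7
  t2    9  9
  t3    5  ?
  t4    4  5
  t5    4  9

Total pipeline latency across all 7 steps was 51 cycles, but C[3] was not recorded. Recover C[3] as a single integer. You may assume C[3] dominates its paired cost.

step 0 | dur = L[0]=3 = 3
step 1 | dur = max(L[1]=9, C[0]=7) = 9
step 2 | dur = max(L[2]=9, C[1]=7) = 9
step 3 | dur = max(L[3]=5, C[2]=9) = 9
step 4 | dur = max(L[4]=4, C[3]=?) = C[3]  (unknown; binding)
step 5 | dur = max(L[5]=4, C[4]=5) = 5
step 6 | dur = C[5]=9 = 9
sum of known step durations = 44
dur[4] = total - known = 51 - 44 = 7
C[3] is the binding max in step 4, so C[3] = dur[4] = 7

C[3] = 7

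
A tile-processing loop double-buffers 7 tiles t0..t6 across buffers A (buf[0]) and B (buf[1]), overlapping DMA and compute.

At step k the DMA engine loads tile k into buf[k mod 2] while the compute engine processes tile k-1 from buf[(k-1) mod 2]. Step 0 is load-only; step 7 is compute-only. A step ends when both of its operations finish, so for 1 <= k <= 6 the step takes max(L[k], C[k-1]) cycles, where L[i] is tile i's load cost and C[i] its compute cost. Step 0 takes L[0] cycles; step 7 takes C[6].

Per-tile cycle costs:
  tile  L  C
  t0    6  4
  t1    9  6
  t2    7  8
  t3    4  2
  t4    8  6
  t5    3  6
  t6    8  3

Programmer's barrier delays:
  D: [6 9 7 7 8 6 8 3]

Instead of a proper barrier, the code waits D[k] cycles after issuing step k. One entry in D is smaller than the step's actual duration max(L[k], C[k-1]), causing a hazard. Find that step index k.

[0] required=L[0]=6=6 vs D=6 ok
[1] required=max(L[1]=9,C[0]=4)=9 vs D=9 ok
[2] required=max(L[2]=7,C[1]=6)=7 vs D=7 ok
[3] required=max(L[3]=4,C[2]=8)=8 vs D=7 SHORT
[4] required=max(L[4]=8,C[3]=2)=8 vs D=8 ok
[5] required=max(L[5]=3,C[4]=6)=6 vs D=6 ok
[6] required=max(L[6]=8,C[5]=6)=8 vs D=8 ok
[7] required=C[6]=3=3 vs D=3 ok

hazard at step 3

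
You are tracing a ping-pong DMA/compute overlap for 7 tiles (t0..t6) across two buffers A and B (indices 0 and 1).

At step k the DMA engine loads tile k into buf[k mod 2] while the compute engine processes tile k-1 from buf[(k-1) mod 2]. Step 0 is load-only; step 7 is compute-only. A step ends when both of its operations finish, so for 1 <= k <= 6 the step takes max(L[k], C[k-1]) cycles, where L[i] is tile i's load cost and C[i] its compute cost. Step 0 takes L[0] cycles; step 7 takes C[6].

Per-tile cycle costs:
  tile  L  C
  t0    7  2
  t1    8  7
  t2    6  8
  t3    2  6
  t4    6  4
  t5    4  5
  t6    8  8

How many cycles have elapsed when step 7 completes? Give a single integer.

end_cycle[7] = 56

  0. 7=7c; end=7; A:t0 B:-
  1. max(8,2)=8c; end=15; A:t0 B:t1
  2. max(6,7)=7c; end=22; A:t2 B:t1
  3. max(2,8)=8c; end=30; A:t2 B:t3
  4. max(6,6)=6c; end=36; A:t4 B:t3
  5. max(4,4)=4c; end=40; A:t4 B:t5
  6. max(8,5)=8c; end=48; A:t6 B:t5
  7. 8=8c; end=56; A:t6 B:t5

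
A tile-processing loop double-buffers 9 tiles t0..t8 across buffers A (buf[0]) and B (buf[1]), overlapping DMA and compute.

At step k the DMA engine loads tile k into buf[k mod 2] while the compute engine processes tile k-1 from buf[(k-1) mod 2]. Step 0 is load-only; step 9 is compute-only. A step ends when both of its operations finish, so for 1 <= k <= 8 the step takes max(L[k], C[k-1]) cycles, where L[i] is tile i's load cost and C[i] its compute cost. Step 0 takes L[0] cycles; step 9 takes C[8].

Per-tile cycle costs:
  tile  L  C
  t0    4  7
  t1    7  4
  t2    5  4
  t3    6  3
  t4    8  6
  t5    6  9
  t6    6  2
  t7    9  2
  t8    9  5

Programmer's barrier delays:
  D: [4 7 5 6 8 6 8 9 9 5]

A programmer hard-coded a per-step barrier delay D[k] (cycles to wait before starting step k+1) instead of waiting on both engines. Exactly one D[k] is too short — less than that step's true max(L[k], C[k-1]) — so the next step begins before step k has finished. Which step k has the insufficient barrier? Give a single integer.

hazard at step 6

k=0 barrier L[0]=4→4c, D[0]=4 ok
k=1 barrier max(L[1]=7,C[0]=7)→7c, D[1]=7 ok
k=2 barrier max(L[2]=5,C[1]=4)→5c, D[2]=5 ok
k=3 barrier max(L[3]=6,C[2]=4)→6c, D[3]=6 ok
k=4 barrier max(L[4]=8,C[3]=3)→8c, D[4]=8 ok
k=5 barrier max(L[5]=6,C[4]=6)→6c, D[5]=6 ok
k=6 barrier max(L[6]=6,C[5]=9)→9c, D[6]=8 SHORT
k=7 barrier max(L[7]=9,C[6]=2)→9c, D[7]=9 ok
k=8 barrier max(L[8]=9,C[7]=2)→9c, D[8]=9 ok
k=9 barrier C[8]=5→5c, D[9]=5 ok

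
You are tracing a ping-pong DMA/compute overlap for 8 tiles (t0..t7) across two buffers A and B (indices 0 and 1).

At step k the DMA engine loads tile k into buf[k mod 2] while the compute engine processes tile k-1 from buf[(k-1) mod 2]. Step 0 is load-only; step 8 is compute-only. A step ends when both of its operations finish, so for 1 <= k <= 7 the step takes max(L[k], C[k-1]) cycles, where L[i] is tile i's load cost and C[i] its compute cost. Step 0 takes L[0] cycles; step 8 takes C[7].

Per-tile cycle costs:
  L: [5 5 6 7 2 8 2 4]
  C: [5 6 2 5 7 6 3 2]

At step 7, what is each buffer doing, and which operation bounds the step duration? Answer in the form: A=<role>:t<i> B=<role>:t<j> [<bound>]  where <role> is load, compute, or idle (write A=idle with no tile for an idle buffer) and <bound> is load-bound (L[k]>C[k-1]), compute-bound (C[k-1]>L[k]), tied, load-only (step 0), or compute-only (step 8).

step 7: A=compute:t6 B=load:t7 [load-bound]

  0. 5=5c; end=5; A:t0 B:-
  1. max(5,5)=5c; end=10; A:t0 B:t1
  2. max(6,6)=6c; end=16; A:t2 B:t1
  3. max(7,2)=7c; end=23; A:t2 B:t3
  4. max(2,5)=5c; end=28; A:t4 B:t3
  5. max(8,7)=8c; end=36; A:t4 B:t5
  6. max(2,6)=6c; end=42; A:t6 B:t5
  7. max(4,3)=4c; end=46; A:t6 B:t7
  8. 2=2c; end=48; A:t6 B:t7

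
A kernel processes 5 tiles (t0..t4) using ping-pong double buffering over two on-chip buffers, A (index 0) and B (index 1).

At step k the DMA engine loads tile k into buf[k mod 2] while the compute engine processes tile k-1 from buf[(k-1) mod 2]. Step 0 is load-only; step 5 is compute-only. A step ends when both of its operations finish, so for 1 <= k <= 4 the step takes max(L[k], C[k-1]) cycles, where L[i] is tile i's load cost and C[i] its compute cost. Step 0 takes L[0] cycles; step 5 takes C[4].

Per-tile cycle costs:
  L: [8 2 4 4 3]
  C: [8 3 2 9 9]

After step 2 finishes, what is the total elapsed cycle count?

step 0: L[0]=8 → dur=8, Σ=8 | A=load:t0 B=idle [load-only]
step 1: L[1]=2 C[0]=8 → dur=8, Σ=16 | A=compute:t0 B=load:t1 [compute-bound]
step 2: L[2]=4 C[1]=3 → dur=4, Σ=20 | A=load:t2 B=compute:t1 [load-bound]
step 3: L[3]=4 C[2]=2 → dur=4, Σ=24 | A=compute:t2 B=load:t3 [load-bound]
step 4: L[4]=3 C[3]=9 → dur=9, Σ=33 | A=load:t4 B=compute:t3 [compute-bound]
step 5: C[4]=9 → dur=9, Σ=42 | A=compute:t4 B=idle [compute-only]

end_cycle[2] = 20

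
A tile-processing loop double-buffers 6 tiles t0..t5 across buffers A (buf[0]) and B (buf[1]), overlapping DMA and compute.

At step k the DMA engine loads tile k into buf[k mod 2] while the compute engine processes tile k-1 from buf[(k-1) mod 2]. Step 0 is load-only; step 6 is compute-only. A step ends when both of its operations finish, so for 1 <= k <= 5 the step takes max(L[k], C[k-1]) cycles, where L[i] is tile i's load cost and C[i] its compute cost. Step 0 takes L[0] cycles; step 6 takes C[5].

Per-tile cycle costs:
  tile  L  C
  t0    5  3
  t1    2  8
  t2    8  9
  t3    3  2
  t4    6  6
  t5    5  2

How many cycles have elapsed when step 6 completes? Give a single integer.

end_cycle[6] = 39

[0] DMA t0→A (5c) ∥ CU idle ⇒ 5c, clock 5
[1] DMA t1→B (2c) ∥ CU A:t0 (3c) ⇒ 3c, clock 8
[2] DMA t2→A (8c) ∥ CU B:t1 (8c) ⇒ 8c, clock 16
[3] DMA t3→B (3c) ∥ CU A:t2 (9c) ⇒ 9c, clock 25
[4] DMA t4→A (6c) ∥ CU B:t3 (2c) ⇒ 6c, clock 31
[5] DMA t5→B (5c) ∥ CU A:t4 (6c) ⇒ 6c, clock 37
[6] DMA idle ∥ CU B:t5 (2c) ⇒ 2c, clock 39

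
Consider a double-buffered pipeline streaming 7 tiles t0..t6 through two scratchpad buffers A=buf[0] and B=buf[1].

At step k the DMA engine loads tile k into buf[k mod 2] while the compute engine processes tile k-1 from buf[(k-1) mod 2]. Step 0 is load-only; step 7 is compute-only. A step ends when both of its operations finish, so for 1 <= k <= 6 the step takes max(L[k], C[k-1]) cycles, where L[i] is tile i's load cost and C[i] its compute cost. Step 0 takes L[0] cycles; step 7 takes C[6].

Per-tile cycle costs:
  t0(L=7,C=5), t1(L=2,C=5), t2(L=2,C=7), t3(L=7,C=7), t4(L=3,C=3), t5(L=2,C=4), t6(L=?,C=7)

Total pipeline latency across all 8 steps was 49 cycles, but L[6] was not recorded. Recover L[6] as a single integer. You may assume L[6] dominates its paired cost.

L[6] = 8

step 0 | dur = L[0]=7 = 7
step 1 | dur = max(L[1]=2, C[0]=5) = 5
step 2 | dur = max(L[2]=2, C[1]=5) = 5
step 3 | dur = max(L[3]=7, C[2]=7) = 7
step 4 | dur = max(L[4]=3, C[3]=7) = 7
step 5 | dur = max(L[5]=2, C[4]=3) = 3
step 6 | dur = max(L[6]=?, C[5]=4) = L[6]  (unknown; binding)
step 7 | dur = C[6]=7 = 7
sum of known step durations = 41
dur[6] = total - known = 49 - 41 = 8
L[6] is the binding max in step 6, so L[6] = dur[6] = 8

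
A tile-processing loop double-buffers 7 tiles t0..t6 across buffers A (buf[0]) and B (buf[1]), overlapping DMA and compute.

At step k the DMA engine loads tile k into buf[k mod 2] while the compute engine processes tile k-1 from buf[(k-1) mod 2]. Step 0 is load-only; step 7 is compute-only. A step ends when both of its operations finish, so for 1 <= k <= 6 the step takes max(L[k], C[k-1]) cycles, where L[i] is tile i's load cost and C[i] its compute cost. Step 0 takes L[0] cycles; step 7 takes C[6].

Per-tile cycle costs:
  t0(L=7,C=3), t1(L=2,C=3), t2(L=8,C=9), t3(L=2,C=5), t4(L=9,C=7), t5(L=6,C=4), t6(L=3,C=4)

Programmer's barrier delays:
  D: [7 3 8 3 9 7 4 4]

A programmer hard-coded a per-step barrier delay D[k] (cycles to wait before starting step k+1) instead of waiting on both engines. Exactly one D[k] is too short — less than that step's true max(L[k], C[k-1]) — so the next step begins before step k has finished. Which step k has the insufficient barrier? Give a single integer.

[0] required=L[0]=7=7 vs D=7 ok
[1] required=max(L[1]=2,C[0]=3)=3 vs D=3 ok
[2] required=max(L[2]=8,C[1]=3)=8 vs D=8 ok
[3] required=max(L[3]=2,C[2]=9)=9 vs D=3 SHORT
[4] required=max(L[4]=9,C[3]=5)=9 vs D=9 ok
[5] required=max(L[5]=6,C[4]=7)=7 vs D=7 ok
[6] required=max(L[6]=3,C[5]=4)=4 vs D=4 ok
[7] required=C[6]=4=4 vs D=4 ok

hazard at step 3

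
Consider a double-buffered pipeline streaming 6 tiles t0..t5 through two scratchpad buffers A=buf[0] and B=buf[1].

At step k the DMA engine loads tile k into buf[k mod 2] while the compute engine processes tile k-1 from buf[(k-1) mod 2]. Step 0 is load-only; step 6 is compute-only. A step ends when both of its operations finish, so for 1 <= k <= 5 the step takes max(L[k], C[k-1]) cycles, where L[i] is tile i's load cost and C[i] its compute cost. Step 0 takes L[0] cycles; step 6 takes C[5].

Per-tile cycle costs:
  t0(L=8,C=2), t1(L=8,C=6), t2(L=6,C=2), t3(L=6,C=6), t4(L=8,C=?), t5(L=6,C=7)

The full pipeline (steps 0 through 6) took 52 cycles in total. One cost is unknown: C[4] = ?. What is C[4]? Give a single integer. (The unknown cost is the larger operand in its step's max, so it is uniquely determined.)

C[4] = 9

step 0 → dur = L[0]=8 = 8
step 1 → dur = max(L[1]=8, C[0]=2) = 8
step 2 → dur = max(L[2]=6, C[1]=6) = 6
step 3 → dur = max(L[3]=6, C[2]=2) = 6
step 4 → dur = max(L[4]=8, C[3]=6) = 8
step 5 → dur = max(L[5]=6, C[4]=?) = C[4]  (unknown; binding)
step 6 → dur = C[5]=7 = 7
sum of known step durations = 43
dur[5] = total - known = 52 - 43 = 9
C[4] is the binding max in step 5, so C[4] = dur[5] = 9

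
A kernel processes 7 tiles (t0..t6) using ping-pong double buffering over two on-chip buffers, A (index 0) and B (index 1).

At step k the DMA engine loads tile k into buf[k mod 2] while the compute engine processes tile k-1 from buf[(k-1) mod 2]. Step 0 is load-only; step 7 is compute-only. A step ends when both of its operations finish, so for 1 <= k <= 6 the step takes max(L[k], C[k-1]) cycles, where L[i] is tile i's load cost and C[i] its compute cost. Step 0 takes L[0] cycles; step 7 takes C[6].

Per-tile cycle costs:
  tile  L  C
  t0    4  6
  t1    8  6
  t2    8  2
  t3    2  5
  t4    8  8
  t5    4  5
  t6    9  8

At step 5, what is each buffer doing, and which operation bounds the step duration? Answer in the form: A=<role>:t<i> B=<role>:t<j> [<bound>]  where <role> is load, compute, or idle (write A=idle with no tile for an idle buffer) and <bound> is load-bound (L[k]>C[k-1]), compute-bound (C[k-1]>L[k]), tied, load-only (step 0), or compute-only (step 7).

step 5: A=compute:t4 B=load:t5 [compute-bound]

step 0: L[0]=4 → dur=4, Σ=4 | A=load:t0 B=idle [load-only]
step 1: L[1]=8 C[0]=6 → dur=8, Σ=12 | A=compute:t0 B=load:t1 [load-bound]
step 2: L[2]=8 C[1]=6 → dur=8, Σ=20 | A=load:t2 B=compute:t1 [load-bound]
step 3: L[3]=2 C[2]=2 → dur=2, Σ=22 | A=compute:t2 B=load:t3 [tied]
step 4: L[4]=8 C[3]=5 → dur=8, Σ=30 | A=load:t4 B=compute:t3 [load-bound]
step 5: L[5]=4 C[4]=8 → dur=8, Σ=38 | A=compute:t4 B=load:t5 [compute-bound]
step 6: L[6]=9 C[5]=5 → dur=9, Σ=47 | A=load:t6 B=compute:t5 [load-bound]
step 7: C[6]=8 → dur=8, Σ=55 | A=compute:t6 B=idle [compute-only]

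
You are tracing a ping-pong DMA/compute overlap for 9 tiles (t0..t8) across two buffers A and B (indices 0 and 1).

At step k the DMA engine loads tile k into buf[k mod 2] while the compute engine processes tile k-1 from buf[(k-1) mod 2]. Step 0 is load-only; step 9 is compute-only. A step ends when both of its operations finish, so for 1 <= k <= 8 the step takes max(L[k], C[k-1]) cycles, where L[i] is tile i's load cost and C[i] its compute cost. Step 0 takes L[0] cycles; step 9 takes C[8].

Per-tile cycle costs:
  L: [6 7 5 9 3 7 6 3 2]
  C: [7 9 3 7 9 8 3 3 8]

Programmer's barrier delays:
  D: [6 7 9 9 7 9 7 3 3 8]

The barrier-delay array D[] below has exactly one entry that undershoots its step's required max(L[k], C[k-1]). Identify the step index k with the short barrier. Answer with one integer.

k=0 barrier L[0]=6→6c, D[0]=6 ok
k=1 barrier max(L[1]=7,C[0]=7)→7c, D[1]=7 ok
k=2 barrier max(L[2]=5,C[1]=9)→9c, D[2]=9 ok
k=3 barrier max(L[3]=9,C[2]=3)→9c, D[3]=9 ok
k=4 barrier max(L[4]=3,C[3]=7)→7c, D[4]=7 ok
k=5 barrier max(L[5]=7,C[4]=9)→9c, D[5]=9 ok
k=6 barrier max(L[6]=6,C[5]=8)→8c, D[6]=7 SHORT
k=7 barrier max(L[7]=3,C[6]=3)→3c, D[7]=3 ok
k=8 barrier max(L[8]=2,C[7]=3)→3c, D[8]=3 ok
k=9 barrier C[8]=8→8c, D[9]=8 ok

hazard at step 6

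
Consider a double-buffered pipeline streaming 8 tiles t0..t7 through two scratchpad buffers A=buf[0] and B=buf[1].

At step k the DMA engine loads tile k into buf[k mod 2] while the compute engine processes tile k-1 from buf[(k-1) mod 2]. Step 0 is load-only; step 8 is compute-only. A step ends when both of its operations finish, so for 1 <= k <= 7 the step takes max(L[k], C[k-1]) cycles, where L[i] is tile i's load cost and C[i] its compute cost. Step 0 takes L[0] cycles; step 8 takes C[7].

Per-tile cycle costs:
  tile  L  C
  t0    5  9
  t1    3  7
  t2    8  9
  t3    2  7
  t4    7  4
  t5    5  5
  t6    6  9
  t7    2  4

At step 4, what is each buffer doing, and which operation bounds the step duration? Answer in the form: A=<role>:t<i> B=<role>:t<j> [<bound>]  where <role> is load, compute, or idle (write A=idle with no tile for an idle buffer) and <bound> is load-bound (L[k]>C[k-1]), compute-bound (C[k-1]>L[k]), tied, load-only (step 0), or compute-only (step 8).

step 4: A=load:t4 B=compute:t3 [tied]

step 0: L[0]=5 → dur=5, Σ=5 | A=load:t0 B=idle [load-only]
step 1: L[1]=3 C[0]=9 → dur=9, Σ=14 | A=compute:t0 B=load:t1 [compute-bound]
step 2: L[2]=8 C[1]=7 → dur=8, Σ=22 | A=load:t2 B=compute:t1 [load-bound]
step 3: L[3]=2 C[2]=9 → dur=9, Σ=31 | A=compute:t2 B=load:t3 [compute-bound]
step 4: L[4]=7 C[3]=7 → dur=7, Σ=38 | A=load:t4 B=compute:t3 [tied]
step 5: L[5]=5 C[4]=4 → dur=5, Σ=43 | A=compute:t4 B=load:t5 [load-bound]
step 6: L[6]=6 C[5]=5 → dur=6, Σ=49 | A=load:t6 B=compute:t5 [load-bound]
step 7: L[7]=2 C[6]=9 → dur=9, Σ=58 | A=compute:t6 B=load:t7 [compute-bound]
step 8: C[7]=4 → dur=4, Σ=62 | A=idle B=compute:t7 [compute-only]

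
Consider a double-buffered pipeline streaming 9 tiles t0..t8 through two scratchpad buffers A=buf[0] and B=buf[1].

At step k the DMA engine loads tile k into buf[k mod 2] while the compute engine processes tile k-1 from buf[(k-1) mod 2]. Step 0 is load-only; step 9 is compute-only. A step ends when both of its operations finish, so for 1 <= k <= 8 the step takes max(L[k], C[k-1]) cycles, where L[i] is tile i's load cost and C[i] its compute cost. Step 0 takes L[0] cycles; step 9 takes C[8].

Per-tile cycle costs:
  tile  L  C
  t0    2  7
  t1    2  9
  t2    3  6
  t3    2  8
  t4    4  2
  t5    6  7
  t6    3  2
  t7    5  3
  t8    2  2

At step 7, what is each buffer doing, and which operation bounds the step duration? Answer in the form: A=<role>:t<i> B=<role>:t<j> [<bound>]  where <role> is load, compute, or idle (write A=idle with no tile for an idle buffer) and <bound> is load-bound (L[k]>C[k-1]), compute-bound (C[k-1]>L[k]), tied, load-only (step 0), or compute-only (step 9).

step 7: A=compute:t6 B=load:t7 [load-bound]

k=0 load=t0/2c comp=- wait=2 total=2
k=1 load=t1/2c comp=t0/7c wait=7 total=9
k=2 load=t2/3c comp=t1/9c wait=9 total=18
k=3 load=t3/2c comp=t2/6c wait=6 total=24
k=4 load=t4/4c comp=t3/8c wait=8 total=32
k=5 load=t5/6c comp=t4/2c wait=6 total=38
k=6 load=t6/3c comp=t5/7c wait=7 total=45
k=7 load=t7/5c comp=t6/2c wait=5 total=50
k=8 load=t8/2c comp=t7/3c wait=3 total=53
k=9 load=- comp=t8/2c wait=2 total=55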